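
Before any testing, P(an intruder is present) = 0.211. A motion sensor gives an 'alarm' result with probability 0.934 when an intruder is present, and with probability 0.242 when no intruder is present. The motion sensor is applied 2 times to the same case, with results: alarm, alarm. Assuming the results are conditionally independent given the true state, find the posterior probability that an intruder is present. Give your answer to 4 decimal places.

Let H be the event that an intruder is present; start with P(H) = 0.211. P('alarm'|H) = 0.934, P('alarm'|¬H) = 0.242.
Update on result 1 ('alarm'): P(H) ← 0.934·0.2110 / (0.934·0.2110 + 0.242·0.7890) = 0.19707/0.38801 = 0.5079.
Update on result 2 ('alarm'): P(H) ← 0.934·0.5079 / (0.934·0.5079 + 0.242·0.4921) = 0.47439/0.59347 = 0.7993.

Posterior P(H) ≈ 0.7993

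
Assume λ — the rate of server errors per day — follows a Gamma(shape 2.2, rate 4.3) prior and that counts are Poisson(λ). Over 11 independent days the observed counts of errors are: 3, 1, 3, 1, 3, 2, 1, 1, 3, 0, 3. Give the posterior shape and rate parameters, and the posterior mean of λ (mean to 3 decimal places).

Total count ∑xᵢ = 21 over n = 11 days.
Gamma is conjugate to the Poisson likelihood: posterior is Gamma(shape = 2.2+21 = 23.2, rate = 4.3+11 = 15.3).
Posterior mean = shape/rate = 23.2/15.3 = 1.516.

Posterior: Gamma(shape=23.2, rate=15.3); mean ≈ 1.516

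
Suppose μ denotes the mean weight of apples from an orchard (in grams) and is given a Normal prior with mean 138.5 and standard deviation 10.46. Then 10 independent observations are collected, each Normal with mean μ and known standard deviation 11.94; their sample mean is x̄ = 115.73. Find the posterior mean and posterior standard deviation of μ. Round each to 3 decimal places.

Posterior mean ≈ 118.355; posterior SD ≈ 3.551

With known σ, the Normal prior is conjugate. Weight on the data is w = (n/σ²)/(n/σ² + 1/τ₀²) = 0.0701441/(0.0701441+0.00913980) = 0.88472.
Posterior mean = w·x̄ + (1−w)·μ₀ = 0.88472·115.73 + 0.11528·138.5 = 118.355. Posterior variance = 1/(0.0701441+0.00913980) = 12.6129, so SD = 3.551.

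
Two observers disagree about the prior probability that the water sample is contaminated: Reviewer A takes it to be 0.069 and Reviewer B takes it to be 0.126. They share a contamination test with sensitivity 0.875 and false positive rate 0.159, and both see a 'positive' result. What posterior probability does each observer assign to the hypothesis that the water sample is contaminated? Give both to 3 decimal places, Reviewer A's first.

Reviewer A: 0.290; Reviewer B: 0.442

P('+'|H) = 0.875, P('+'|¬H) = 0.159.
Reviewer A: numerator 0.875·0.069 = 0.060375; evidence = 0.060375+0.159·0.931 = 0.20840; posterior = 0.290.
Reviewer B: numerator 0.875·0.126 = 0.11025; evidence = 0.11025+0.159·0.874 = 0.24922; posterior = 0.442.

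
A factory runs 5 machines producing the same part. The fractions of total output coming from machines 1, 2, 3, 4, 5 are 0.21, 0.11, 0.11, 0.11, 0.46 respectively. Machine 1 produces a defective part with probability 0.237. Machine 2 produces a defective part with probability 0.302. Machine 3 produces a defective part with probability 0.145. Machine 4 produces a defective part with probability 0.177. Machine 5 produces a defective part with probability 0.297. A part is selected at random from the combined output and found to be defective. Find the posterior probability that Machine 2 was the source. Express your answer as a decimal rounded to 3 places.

Posterior probability ≈ 0.130

Tabulate prior·likelihood by source: [1] prior 0.21, lik 0.237, product 0.04977; [2] prior 0.11, lik 0.302, product 0.03322; [3] prior 0.11, lik 0.145, product 0.01595; [4] prior 0.11, lik 0.177, product 0.01947; [5] prior 0.46, lik 0.297, product 0.1366.
Normalizing constant = 0.25503; the posterior for Machine 2 is its product over the sum, 0.03322/0.25503 = 0.130.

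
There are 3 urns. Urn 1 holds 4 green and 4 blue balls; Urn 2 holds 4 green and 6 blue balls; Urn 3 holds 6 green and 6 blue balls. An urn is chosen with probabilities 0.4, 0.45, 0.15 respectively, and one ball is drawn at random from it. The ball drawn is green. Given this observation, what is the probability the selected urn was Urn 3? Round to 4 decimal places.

Tabulate prior·likelihood by source: [1] prior 0.4, lik 0.5, product 0.2000; [2] prior 0.45, lik 0.4, product 0.1800; [3] prior 0.15, lik 0.5, product 0.07500.
Normalizing constant = 0.45500; the posterior for Urn 3 is its product over the sum, 0.07500/0.45500 = 0.1648.

Posterior probability ≈ 0.1648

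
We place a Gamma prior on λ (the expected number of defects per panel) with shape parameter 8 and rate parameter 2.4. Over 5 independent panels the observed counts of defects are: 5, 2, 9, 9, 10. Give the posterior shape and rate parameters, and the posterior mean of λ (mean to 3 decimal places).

The Poisson likelihood adds the total count to the shape and the number of exposure periods to the rate. Here ∑xᵢ = 35 and n = 5, so shape 8→43 and rate 2.4→7.4.
E[λ | data] = 43/7.4 = 5.811.

Posterior: Gamma(shape=43, rate=7.4); mean ≈ 5.811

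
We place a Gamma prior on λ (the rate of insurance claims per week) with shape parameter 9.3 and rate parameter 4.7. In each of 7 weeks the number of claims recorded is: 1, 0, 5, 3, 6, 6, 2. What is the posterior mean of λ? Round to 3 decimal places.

Total count ∑xᵢ = 23 over n = 7 weeks.
Gamma is conjugate to the Poisson likelihood: posterior is Gamma(shape = 9.3+23 = 32.3, rate = 4.7+7 = 11.7).
Posterior mean = shape/rate = 32.3/11.7 = 2.761.

Posterior mean ≈ 2.761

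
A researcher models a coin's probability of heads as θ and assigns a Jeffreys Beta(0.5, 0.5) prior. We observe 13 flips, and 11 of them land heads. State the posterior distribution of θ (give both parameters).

Observing 11 successes and 2 failures updates Beta(0.5, 0.5) by adding the success and failure counts to the two shape parameters: α = 0.5+11 = 11.5, β = 0.5+2 = 2.5.

Posterior: Beta(11.5, 2.5)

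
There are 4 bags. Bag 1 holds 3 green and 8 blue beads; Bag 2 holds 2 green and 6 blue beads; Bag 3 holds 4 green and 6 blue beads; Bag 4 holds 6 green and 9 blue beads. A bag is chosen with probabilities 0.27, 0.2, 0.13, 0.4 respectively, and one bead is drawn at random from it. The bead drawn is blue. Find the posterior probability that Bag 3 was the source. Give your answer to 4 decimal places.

Posterior probability ≈ 0.1174

P(blue|Bag 1) = 0.7273; P(blue|Bag 2) = 0.75; P(blue|Bag 3) = 0.6; P(blue|Bag 4) = 0.6.
Prior × likelihood for each source: 0.27·0.7273=0.1964, 0.2·0.75=0.1500, 0.13·0.6=0.07800, 0.4·0.6=0.2400. Summing gives P(blue) = 0.66436.
P(Bag 3 | blue) = 0.07800 / 0.66436 = 0.1174.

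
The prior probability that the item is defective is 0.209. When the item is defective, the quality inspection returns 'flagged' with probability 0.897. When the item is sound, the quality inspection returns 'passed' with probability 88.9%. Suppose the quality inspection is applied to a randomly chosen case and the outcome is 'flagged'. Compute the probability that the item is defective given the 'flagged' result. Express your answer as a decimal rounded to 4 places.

P(H | E) ≈ 0.6810

Let H be the event that the item is defective. P(H) = 0.209, so P(¬H) = 0.791. With E the 'flagged' result, P(E|H) = 0.897 and P(E|¬H) = 0.111.
P(E) = 0.897·0.209 + 0.111·0.791 = 0.18747 + 0.087801 = 0.27527.
By Bayes' theorem, P(H|E) = 0.18747 / 0.27527 = 0.6810.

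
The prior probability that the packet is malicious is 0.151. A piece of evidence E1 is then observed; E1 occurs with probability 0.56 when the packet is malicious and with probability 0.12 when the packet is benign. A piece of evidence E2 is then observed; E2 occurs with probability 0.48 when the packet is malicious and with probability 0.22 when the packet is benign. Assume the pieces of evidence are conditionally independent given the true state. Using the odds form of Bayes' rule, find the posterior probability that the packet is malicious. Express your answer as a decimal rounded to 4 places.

Posterior probability ≈ 0.6442

Prior odds = 0.151/(1−0.151) = 0.17786. In log-odds, ln(0.17786) = -1.7268.
Add log likelihood ratios: ln(4.6667) + ln(2.1818) = 2.3206.
Posterior log-odds = 0.59382, so posterior odds = exp(0.59382) = 1.8109. Converting, P(H|E) = 1.8109/2.8109 = 0.6442.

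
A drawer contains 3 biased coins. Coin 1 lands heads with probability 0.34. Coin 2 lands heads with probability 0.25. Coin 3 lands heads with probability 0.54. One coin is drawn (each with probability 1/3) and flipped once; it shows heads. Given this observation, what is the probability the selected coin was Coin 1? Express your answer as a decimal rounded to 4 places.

Tabulate prior·likelihood by source: [1] prior 0.333333, lik 0.34, product 0.1133; [2] prior 0.333333, lik 0.25, product 0.08333; [3] prior 0.333333, lik 0.54, product 0.1800.
Normalizing constant = 0.37667; the posterior for Coin 1 is its product over the sum, 0.1133/0.37667 = 0.3009.

Posterior probability ≈ 0.3009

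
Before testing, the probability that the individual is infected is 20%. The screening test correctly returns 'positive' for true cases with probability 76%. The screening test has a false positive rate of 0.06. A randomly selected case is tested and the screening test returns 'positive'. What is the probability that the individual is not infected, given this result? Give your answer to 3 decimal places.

Write H for 'the individual is infected'. Prior odds H:¬H = 0.2/0.8 = 0.25000. For the 'positive' outcome, the likelihood ratio is 0.76/0.06 = 12.667.
Posterior odds = 0.25000 × 12.667 = 3.1667, so P(H|E) = 3.1667/(1+3.1667) = 0.760. Then P(¬H|E) = 1 − 0.760 = 0.240.

P(¬H | E) ≈ 0.240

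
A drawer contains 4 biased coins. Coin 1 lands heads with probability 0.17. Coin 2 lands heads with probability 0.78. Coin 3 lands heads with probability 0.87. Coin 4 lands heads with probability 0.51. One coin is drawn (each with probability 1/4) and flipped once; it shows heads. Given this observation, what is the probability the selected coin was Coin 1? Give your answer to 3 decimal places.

P(heads|C1) = 0.17; P(heads|C2) = 0.78; P(heads|C3) = 0.87; P(heads|C4) = 0.51.
Prior × likelihood for each source: 0.25·0.17=0.04250, 0.25·0.78=0.1950, 0.25·0.87=0.2175, 0.25·0.51=0.1275. Summing gives P(heads) = 0.58250.
P(Coin 1 | heads) = 0.04250 / 0.58250 = 0.073.

Posterior probability ≈ 0.073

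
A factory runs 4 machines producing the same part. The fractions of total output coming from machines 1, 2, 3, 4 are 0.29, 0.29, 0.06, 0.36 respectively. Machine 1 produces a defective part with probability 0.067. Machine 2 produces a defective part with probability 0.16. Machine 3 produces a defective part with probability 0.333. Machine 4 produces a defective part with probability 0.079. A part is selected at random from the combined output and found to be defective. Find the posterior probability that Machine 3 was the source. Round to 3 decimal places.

Posterior probability ≈ 0.175

Tabulate prior·likelihood by source: [1] prior 0.29, lik 0.067, product 0.01943; [2] prior 0.29, lik 0.16, product 0.04640; [3] prior 0.06, lik 0.333, product 0.01998; [4] prior 0.36, lik 0.079, product 0.02844.
Normalizing constant = 0.11425; the posterior for Machine 3 is its product over the sum, 0.01998/0.11425 = 0.175.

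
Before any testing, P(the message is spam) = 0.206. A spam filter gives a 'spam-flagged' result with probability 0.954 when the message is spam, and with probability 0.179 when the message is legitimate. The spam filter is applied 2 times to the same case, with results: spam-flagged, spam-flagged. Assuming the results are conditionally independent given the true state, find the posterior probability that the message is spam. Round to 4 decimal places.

With H the event that the message is spam, the joint likelihood of the observed sequence is P(data|H) = 0.954·0.954 = 0.91012 and P(data|¬H) = 0.179·0.179 = 0.032041.
Bayes: P(H|data) = 0.206·0.91012 / (0.206·0.91012 + 0.794·0.032041) = 0.18748/0.21292 = 0.8805.

Posterior P(H) ≈ 0.8805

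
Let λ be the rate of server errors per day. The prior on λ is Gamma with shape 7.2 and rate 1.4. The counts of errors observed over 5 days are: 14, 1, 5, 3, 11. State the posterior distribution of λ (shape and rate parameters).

Posterior: Gamma(shape=41.2, rate=6.4)

The Poisson likelihood adds the total count to the shape and the number of exposure periods to the rate. Here ∑xᵢ = 34 and n = 5, so shape 7.2→41.2 and rate 1.4→6.4.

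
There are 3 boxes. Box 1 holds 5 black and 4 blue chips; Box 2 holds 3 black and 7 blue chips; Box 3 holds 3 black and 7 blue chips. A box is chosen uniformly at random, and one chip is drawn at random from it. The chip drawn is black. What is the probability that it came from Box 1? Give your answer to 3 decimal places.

Posterior probability ≈ 0.481

P(black|Box 1) = 0.5556; P(black|Box 2) = 0.3; P(black|Box 3) = 0.3.
Prior × likelihood for each source: 0.333333·0.5556=0.1852, 0.333333·0.3=0.1000, 0.333333·0.3=0.1000. Summing gives P(black) = 0.38519.
P(Box 1 | black) = 0.1852 / 0.38519 = 0.481.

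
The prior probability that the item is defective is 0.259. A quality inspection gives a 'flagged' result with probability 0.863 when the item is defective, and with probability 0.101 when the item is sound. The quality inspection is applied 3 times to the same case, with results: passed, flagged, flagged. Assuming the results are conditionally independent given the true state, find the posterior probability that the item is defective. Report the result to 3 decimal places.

Posterior P(H) ≈ 0.795

With H the event that the item is defective, the joint likelihood of the observed sequence is P(data|H) = 0.137·0.863·0.863 = 0.10203 and P(data|¬H) = 0.899·0.101·0.101 = 0.0091707.
Bayes: P(H|data) = 0.259·0.10203 / (0.259·0.10203 + 0.741·0.0091707) = 0.026427/0.033222 = 0.7955.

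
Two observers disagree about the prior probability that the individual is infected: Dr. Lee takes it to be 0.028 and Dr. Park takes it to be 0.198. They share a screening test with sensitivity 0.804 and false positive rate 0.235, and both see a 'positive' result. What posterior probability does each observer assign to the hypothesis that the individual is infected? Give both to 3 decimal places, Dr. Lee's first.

P('+'|H) = 0.804, P('+'|¬H) = 0.235.
Dr. Lee: numerator 0.804·0.028 = 0.022512; evidence = 0.022512+0.235·0.972 = 0.25093; posterior = 0.090.
Dr. Park: numerator 0.804·0.198 = 0.15919; evidence = 0.15919+0.235·0.802 = 0.34766; posterior = 0.458.

Dr. Lee: 0.090; Dr. Park: 0.458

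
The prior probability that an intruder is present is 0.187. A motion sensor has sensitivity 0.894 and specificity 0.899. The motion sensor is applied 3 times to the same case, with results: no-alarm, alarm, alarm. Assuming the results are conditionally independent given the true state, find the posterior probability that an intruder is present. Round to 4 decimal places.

Let H be the event that an intruder is present; start with P(H) = 0.187. P('alarm'|H) = 0.894, P('alarm'|¬H) = 0.101.
Update on result 1 ('no-alarm'): P(H) ← 0.106·0.1870 / (0.106·0.1870 + 0.899·0.8130) = 0.019822/0.75071 = 0.0264.
Update on result 2 ('alarm'): P(H) ← 0.894·0.0264 / (0.894·0.0264 + 0.101·0.9736) = 0.023606/0.12194 = 0.1936.
Update on result 3 ('alarm'): P(H) ← 0.894·0.1936 / (0.894·0.1936 + 0.101·0.8064) = 0.17307/0.25451 = 0.6800.

Posterior P(H) ≈ 0.6800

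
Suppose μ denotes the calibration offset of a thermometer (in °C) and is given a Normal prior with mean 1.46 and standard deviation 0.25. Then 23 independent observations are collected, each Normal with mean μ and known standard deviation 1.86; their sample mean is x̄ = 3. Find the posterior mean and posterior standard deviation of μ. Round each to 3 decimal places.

Posterior mean ≈ 1.912; posterior SD ≈ 0.210

With known σ, the Normal prior is conjugate. Weight on the data is w = (n/σ²)/(n/σ² + 1/τ₀²) = 6.64817/(6.64817+16.0000) = 0.29354.
Posterior mean = w·x̄ + (1−w)·μ₀ = 0.29354·3 + 0.70646·1.46 = 1.912. Posterior variance = 1/(6.64817+16.0000) = 0.0441537, so SD = 0.210.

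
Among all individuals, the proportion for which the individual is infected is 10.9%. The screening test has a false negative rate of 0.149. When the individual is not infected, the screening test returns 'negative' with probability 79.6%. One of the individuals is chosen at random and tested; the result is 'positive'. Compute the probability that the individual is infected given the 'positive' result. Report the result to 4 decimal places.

Let H be the event that the individual is infected. P(H) = 0.109, so P(¬H) = 0.891. With E the 'positive' result, P(E|H) = 0.851 and P(E|¬H) = 0.204.
P(E) = 0.851·0.109 + 0.204·0.891 = 0.092759 + 0.18176 = 0.27452.
By Bayes' theorem, P(H|E) = 0.092759 / 0.27452 = 0.3379.

P(H | E) ≈ 0.3379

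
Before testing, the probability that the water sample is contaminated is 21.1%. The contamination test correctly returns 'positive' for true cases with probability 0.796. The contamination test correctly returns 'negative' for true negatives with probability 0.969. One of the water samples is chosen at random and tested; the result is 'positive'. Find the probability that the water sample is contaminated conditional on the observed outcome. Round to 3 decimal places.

P(H | E) ≈ 0.873

Write H for 'the water sample is contaminated'. Prior odds H:¬H = 0.211/0.789 = 0.26743. For the 'positive' outcome, the likelihood ratio is 0.796/0.031 = 25.677.
Posterior odds = 0.26743 × 25.677 = 6.8668, so P(H|E) = 6.8668/(1+6.8668) = 0.873.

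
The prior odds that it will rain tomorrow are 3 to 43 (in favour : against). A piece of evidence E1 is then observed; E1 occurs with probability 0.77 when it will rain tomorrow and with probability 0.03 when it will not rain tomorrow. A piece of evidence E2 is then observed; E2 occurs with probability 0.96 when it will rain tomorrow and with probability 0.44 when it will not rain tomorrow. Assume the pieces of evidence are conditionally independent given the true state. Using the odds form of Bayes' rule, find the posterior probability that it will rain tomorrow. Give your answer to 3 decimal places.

Prior odds = 3/43 = 0.069767. In log-odds, ln(0.069767) = -2.6626.
Add log likelihood ratios: ln(25.667) + ln(2.1818) = 4.0254.
Posterior log-odds = 1.3628, so posterior odds = exp(1.3628) = 3.9070. Converting, P(H|E) = 3.9070/4.9070 = 0.796.

Posterior probability ≈ 0.796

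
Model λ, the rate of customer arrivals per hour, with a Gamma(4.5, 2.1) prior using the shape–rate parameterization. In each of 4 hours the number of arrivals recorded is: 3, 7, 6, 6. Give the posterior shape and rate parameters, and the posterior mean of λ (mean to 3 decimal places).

Total count ∑xᵢ = 22 over n = 4 hours.
Gamma is conjugate to the Poisson likelihood: posterior is Gamma(shape = 4.5+22 = 26.5, rate = 2.1+4 = 6.1).
E[λ | data] = 26.5/6.1 = 4.344.

Posterior: Gamma(shape=26.5, rate=6.1); mean ≈ 4.344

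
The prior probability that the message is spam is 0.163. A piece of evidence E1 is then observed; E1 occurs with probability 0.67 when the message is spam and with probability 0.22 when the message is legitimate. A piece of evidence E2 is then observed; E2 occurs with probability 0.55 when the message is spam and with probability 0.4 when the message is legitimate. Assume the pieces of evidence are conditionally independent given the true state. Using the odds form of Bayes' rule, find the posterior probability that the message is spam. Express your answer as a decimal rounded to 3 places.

Prior odds = 0.163/(1−0.163) = 0.19474.
Likelihood ratio for E1 = 0.67/0.22 = 3.0455.
Likelihood ratio for E2 = 0.55/0.4 = 1.3750.
Posterior odds = prior odds × LR₁ × LR₂ = 0.81549.
Posterior probability = odds/(1+odds) = 0.81549/1.8155 = 0.449.

Posterior probability ≈ 0.449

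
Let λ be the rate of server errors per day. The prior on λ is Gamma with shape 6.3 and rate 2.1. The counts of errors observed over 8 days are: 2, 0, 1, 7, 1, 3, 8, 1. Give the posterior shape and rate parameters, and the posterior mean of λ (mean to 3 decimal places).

Posterior: Gamma(shape=29.3, rate=10.1); mean ≈ 2.901

The Poisson likelihood adds the total count to the shape and the number of exposure periods to the rate. Here ∑xᵢ = 23 and n = 8, so shape 6.3→29.3 and rate 2.1→10.1.
E[λ | data] = 29.3/10.1 = 2.901.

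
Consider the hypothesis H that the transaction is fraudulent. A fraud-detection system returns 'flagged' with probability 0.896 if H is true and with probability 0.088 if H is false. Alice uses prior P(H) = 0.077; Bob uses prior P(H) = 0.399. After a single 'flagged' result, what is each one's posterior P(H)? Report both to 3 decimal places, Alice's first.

P('+'|H) = 0.896, P('+'|¬H) = 0.088.
Alice: numerator 0.896·0.077 = 0.068992; evidence = 0.068992+0.088·0.923 = 0.15022; posterior = 0.459.
Bob: numerator 0.896·0.399 = 0.35750; evidence = 0.35750+0.088·0.601 = 0.41039; posterior = 0.871.

Alice: 0.459; Bob: 0.871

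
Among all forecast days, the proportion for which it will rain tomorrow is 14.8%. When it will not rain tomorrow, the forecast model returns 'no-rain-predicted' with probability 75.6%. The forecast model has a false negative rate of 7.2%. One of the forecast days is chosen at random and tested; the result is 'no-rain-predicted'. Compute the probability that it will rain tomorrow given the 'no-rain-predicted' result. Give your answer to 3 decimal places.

P(H | E) ≈ 0.016

Let H be the event that it will rain tomorrow. P(H) = 0.148, so P(¬H) = 0.852. With E the 'no-rain-predicted' result, P(E|H) = 0.072 and P(E|¬H) = 0.756.
P(E) = 0.072·0.148 + 0.756·0.852 = 0.010656 + 0.64411 = 0.65477.
By Bayes' theorem, P(H|E) = 0.010656 / 0.65477 = 0.016.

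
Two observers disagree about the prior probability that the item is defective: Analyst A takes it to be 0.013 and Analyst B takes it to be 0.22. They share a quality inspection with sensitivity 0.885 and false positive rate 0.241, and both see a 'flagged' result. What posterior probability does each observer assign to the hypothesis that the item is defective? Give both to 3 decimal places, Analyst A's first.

Analyst A: 0.046; Analyst B: 0.509

The likelihood ratio for a 'flagged' result is 0.885/0.241 = 3.6722.
Analyst A: prior odds 0.013/0.987 = 0.013171; posterior odds 0.048367; posterior probability 0.046.
Analyst B: prior odds 0.22/0.78 = 0.28205; posterior odds 1.0357; posterior probability 0.509.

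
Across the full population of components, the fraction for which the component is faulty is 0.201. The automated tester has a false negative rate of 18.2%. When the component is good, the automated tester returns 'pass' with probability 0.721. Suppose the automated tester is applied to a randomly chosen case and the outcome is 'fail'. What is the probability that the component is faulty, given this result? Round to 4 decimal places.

P(H | E) ≈ 0.4245

Let H be the event that the component is faulty. P(H) = 0.201, so P(¬H) = 0.799. With E the 'fail' result, P(E|H) = 0.818 and P(E|¬H) = 0.279.
P(E) = 0.818·0.201 + 0.279·0.799 = 0.16442 + 0.22292 = 0.38734.
By Bayes' theorem, P(H|E) = 0.16442 / 0.38734 = 0.4245.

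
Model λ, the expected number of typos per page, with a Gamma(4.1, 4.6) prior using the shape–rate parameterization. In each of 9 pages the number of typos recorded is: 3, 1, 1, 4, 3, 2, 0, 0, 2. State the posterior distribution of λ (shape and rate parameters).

Posterior: Gamma(shape=20.1, rate=13.6)

Total count ∑xᵢ = 16 over n = 9 pages.
Gamma is conjugate to the Poisson likelihood: posterior is Gamma(shape = 4.1+16 = 20.1, rate = 4.6+9 = 13.6).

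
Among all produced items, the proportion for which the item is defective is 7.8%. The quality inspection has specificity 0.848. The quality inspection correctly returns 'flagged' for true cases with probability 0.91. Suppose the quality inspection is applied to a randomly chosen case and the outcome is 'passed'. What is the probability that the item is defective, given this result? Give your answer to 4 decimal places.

P(H | E) ≈ 0.0089

Write H for 'the item is defective'. Prior odds H:¬H = 0.078/0.922 = 0.084599. For the 'passed' outcome, the likelihood ratio is 0.09/0.848 = 0.10613.
Posterior odds = 0.084599 × 0.10613 = 0.0089786, so P(H|E) = 0.0089786/(1+0.0089786) = 0.0089.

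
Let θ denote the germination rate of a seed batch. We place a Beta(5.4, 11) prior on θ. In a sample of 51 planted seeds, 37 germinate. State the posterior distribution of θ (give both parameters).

The binomial likelihood is conjugate to the Beta prior: with 37 successes and 14 failures, the posterior is Beta(5.4+37, 11+14) = Beta(42.4, 25).

Posterior: Beta(42.4, 25)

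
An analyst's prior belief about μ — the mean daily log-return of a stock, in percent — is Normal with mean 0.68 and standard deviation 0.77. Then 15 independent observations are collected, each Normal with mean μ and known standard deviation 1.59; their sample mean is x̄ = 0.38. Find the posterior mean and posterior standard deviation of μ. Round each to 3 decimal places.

Posterior mean ≈ 0.446; posterior SD ≈ 0.362

With known σ, the Normal prior is conjugate. Weight on the data is w = (n/σ²)/(n/σ² + 1/τ₀²) = 5.93331/(5.93331+1.68663) = 0.77866.
Posterior mean = w·x̄ + (1−w)·μ₀ = 0.77866·0.38 + 0.22134·0.68 = 0.446. Posterior variance = 1/(5.93331+1.68663) = 0.131235, so SD = 0.362.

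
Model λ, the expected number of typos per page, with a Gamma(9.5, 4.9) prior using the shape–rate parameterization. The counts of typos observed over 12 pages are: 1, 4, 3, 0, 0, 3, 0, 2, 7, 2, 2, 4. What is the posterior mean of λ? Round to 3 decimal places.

Posterior mean ≈ 2.219

The Poisson likelihood adds the total count to the shape and the number of exposure periods to the rate. Here ∑xᵢ = 28 and n = 12, so shape 9.5→37.5 and rate 4.9→16.9.
E[λ | data] = 37.5/16.9 = 2.219.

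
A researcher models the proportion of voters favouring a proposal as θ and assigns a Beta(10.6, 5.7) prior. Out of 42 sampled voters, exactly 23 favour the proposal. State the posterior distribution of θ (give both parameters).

The binomial likelihood is conjugate to the Beta prior: with 23 successes and 19 failures, the posterior is Beta(10.6+23, 5.7+19) = Beta(33.6, 24.7).

Posterior: Beta(33.6, 24.7)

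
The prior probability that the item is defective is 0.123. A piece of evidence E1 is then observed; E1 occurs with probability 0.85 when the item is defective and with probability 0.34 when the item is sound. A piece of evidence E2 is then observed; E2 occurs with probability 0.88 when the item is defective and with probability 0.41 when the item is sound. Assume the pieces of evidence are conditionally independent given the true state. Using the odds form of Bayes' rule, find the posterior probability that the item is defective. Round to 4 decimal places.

Prior odds = 0.123/(1−0.123) = 0.14025. In log-odds, ln(0.14025) = -1.9643.
Add log likelihood ratios: ln(2.5000) + ln(2.1463) = 1.6801.
Posterior log-odds = -0.28427, so posterior odds = exp(-0.28427) = 0.75257. Converting, P(H|E) = 0.75257/1.7526 = 0.4294.

Posterior probability ≈ 0.4294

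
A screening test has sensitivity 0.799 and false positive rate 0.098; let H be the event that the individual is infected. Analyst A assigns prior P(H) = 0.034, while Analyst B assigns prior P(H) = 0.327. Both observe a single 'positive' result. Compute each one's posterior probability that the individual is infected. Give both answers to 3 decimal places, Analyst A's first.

The likelihood ratio for a 'positive' result is 0.799/0.098 = 8.1531.
Analyst A: prior odds 0.034/0.966 = 0.035197; posterior odds 0.28696; posterior probability 0.223.
Analyst B: prior odds 0.327/0.673 = 0.48588; posterior odds 3.9614; posterior probability 0.798.

Analyst A: 0.223; Analyst B: 0.798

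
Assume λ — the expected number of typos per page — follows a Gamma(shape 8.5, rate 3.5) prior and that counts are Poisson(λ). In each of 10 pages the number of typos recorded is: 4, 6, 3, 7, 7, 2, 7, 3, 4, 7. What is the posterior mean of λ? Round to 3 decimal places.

The Poisson likelihood adds the total count to the shape and the number of exposure periods to the rate. Here ∑xᵢ = 50 and n = 10, so shape 8.5→58.5 and rate 3.5→13.5.
E[λ | data] = 58.5/13.5 = 4.333.

Posterior mean ≈ 4.333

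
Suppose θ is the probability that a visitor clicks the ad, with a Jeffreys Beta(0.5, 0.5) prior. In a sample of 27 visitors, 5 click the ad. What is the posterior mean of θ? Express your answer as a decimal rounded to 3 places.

The binomial likelihood is conjugate to the Beta prior: with 5 successes and 22 failures, the posterior is Beta(0.5+5, 0.5+22) = Beta(5.5, 22.5).
E[θ | data] = 5.5/(5.5+22.5) = 0.196.

Posterior mean ≈ 0.196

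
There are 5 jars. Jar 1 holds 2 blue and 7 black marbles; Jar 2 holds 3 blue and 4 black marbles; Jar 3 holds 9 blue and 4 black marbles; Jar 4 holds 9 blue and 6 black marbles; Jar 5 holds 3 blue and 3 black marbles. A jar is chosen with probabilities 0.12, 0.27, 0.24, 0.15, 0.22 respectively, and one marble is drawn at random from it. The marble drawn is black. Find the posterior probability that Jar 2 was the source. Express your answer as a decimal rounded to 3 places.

Posterior probability ≈ 0.314

Tabulate prior·likelihood by source: [1] prior 0.12, lik 0.7778, product 0.09333; [2] prior 0.27, lik 0.5714, product 0.1543; [3] prior 0.24, lik 0.3077, product 0.07385; [4] prior 0.15, lik 0.4, product 0.06000; [5] prior 0.22, lik 0.5, product 0.1100.
Normalizing constant = 0.49147; the posterior for Jar 2 is its product over the sum, 0.1543/0.49147 = 0.314.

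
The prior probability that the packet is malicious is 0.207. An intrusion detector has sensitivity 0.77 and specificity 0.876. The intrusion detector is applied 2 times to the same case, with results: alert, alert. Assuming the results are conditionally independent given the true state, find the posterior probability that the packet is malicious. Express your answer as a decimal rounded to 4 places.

Let H be the event that the packet is malicious; start with P(H) = 0.207. P('alert'|H) = 0.77, P('alert'|¬H) = 0.124.
Update on result 1 ('alert'): P(H) ← 0.77·0.2070 / (0.77·0.2070 + 0.124·0.7930) = 0.15939/0.25772 = 0.6185.
Update on result 2 ('alert'): P(H) ← 0.77·0.6185 / (0.77·0.6185 + 0.124·0.3815) = 0.47621/0.52352 = 0.9096.

Posterior P(H) ≈ 0.9096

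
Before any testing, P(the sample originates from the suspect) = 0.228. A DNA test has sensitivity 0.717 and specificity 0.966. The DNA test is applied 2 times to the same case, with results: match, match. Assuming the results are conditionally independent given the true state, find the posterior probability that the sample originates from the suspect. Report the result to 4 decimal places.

Posterior P(H) ≈ 0.9924

Let H be the event that the sample originates from the suspect; start with P(H) = 0.228. P('match'|H) = 0.717, P('match'|¬H) = 0.034.
Update on result 1 ('match'): P(H) ← 0.717·0.2280 / (0.717·0.2280 + 0.034·0.7720) = 0.16348/0.18972 = 0.8617.
Update on result 2 ('match'): P(H) ← 0.717·0.8617 / (0.717·0.8617 + 0.034·0.1383) = 0.61780/0.62251 = 0.9924.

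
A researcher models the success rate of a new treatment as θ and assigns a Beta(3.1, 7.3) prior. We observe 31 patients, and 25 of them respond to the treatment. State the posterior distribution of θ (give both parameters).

Posterior: Beta(28.1, 13.3)

Observing 25 successes and 6 failures updates Beta(3.1, 7.3) by adding the success and failure counts to the two shape parameters: α = 3.1+25 = 28.1, β = 7.3+6 = 13.3.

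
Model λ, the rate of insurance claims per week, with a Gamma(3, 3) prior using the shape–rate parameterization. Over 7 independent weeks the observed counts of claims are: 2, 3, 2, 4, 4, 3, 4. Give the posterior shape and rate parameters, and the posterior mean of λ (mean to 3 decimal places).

Total count ∑xᵢ = 22 over n = 7 weeks.
Gamma is conjugate to the Poisson likelihood: posterior is Gamma(shape = 3+22 = 25, rate = 3+7 = 10).
E[λ | data] = 25/10 = 2.500.

Posterior: Gamma(shape=25, rate=10); mean ≈ 2.500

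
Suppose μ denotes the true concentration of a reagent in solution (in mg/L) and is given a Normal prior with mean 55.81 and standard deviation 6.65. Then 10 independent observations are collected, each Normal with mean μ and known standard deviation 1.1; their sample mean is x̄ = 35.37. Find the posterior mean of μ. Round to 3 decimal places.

Prior precision 1/τ₀² = 1/6.65² = 0.0226129; data precision n/σ² = 10/1.1² = 8.26446.
Posterior precision = 0.0226129 + 8.26446 = 8.28708.
Posterior mean = (0.0226129·55.81 + 8.26446·35.37) / 8.28708 = 35.426.

Posterior mean ≈ 35.426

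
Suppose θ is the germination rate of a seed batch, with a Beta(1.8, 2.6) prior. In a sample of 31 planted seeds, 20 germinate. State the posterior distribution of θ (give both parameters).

Posterior: Beta(21.8, 13.6)

The binomial likelihood is conjugate to the Beta prior: with 20 successes and 11 failures, the posterior is Beta(1.8+20, 2.6+11) = Beta(21.8, 13.6).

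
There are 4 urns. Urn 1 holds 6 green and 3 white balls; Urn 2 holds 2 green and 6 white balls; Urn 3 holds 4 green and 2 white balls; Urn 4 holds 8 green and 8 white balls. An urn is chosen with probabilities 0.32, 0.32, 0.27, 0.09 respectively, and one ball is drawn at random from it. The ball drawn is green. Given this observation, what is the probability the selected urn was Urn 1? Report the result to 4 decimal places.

Posterior probability ≈ 0.4116

P(green|Urn 1) = 0.6667; P(green|Urn 2) = 0.25; P(green|Urn 3) = 0.6667; P(green|Urn 4) = 0.5.
Prior × likelihood for each source: 0.32·0.6667=0.2133, 0.32·0.25=0.08000, 0.27·0.6667=0.1800, 0.09·0.5=0.04500. Summing gives P(green) = 0.51833.
P(Urn 1 | green) = 0.2133 / 0.51833 = 0.4116.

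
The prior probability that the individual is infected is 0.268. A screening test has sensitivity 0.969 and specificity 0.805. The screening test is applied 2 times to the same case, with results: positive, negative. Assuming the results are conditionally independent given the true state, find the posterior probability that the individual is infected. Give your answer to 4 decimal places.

With H the event that the individual is infected, the joint likelihood of the observed sequence is P(data|H) = 0.969·0.031 = 0.030039 and P(data|¬H) = 0.195·0.805 = 0.15698.
Bayes: P(H|data) = 0.268·0.030039 / (0.268·0.030039 + 0.732·0.15698) = 0.0080505/0.12296 = 0.0655.

Posterior P(H) ≈ 0.0655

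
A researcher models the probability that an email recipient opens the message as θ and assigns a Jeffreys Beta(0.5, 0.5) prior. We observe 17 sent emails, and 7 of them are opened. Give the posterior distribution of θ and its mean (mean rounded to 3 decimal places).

The binomial likelihood is conjugate to the Beta prior: with 7 successes and 10 failures, the posterior is Beta(0.5+7, 0.5+10) = Beta(7.5, 10.5).
E[θ | data] = 7.5/(7.5+10.5) = 0.417.

Posterior: Beta(7.5, 10.5); mean ≈ 0.417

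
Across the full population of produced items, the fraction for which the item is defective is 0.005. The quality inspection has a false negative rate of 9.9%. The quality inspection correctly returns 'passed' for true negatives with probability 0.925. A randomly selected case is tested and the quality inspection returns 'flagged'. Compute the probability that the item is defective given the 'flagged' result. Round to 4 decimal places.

Write H for 'the item is defective'. Prior odds H:¬H = 0.005/0.995 = 0.0050251. For the 'flagged' outcome, the likelihood ratio is 0.901/0.075 = 12.013.
Posterior odds = 0.0050251 × 12.013 = 0.060369, so P(H|E) = 0.060369/(1+0.060369) = 0.0569.

P(H | E) ≈ 0.0569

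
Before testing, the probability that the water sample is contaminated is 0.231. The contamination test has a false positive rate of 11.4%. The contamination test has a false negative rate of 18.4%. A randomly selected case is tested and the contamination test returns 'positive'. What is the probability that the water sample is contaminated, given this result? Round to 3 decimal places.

P(H | E) ≈ 0.683

Write H for 'the water sample is contaminated'. Prior odds H:¬H = 0.231/0.769 = 0.30039. For the 'positive' outcome, the likelihood ratio is 0.816/0.114 = 7.1579.
Posterior odds = 0.30039 × 7.1579 = 2.1502, so P(H|E) = 2.1502/(1+2.1502) = 0.683.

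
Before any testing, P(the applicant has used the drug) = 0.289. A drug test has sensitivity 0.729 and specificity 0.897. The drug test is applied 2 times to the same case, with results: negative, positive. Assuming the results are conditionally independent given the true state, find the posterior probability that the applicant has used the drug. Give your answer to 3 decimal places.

Posterior P(H) ≈ 0.465

With H the event that the applicant has used the drug, the joint likelihood of the observed sequence is P(data|H) = 0.271·0.729 = 0.19756 and P(data|¬H) = 0.897·0.103 = 0.092391.
Bayes: P(H|data) = 0.289·0.19756 / (0.289·0.19756 + 0.711·0.092391) = 0.057095/0.12278 = 0.4650.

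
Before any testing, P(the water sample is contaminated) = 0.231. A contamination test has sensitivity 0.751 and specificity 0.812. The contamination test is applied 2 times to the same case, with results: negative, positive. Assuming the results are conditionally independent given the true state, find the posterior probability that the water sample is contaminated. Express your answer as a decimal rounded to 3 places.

With H the event that the water sample is contaminated, the joint likelihood of the observed sequence is P(data|H) = 0.249·0.751 = 0.18700 and P(data|¬H) = 0.812·0.188 = 0.15266.
Bayes: P(H|data) = 0.231·0.18700 / (0.231·0.18700 + 0.769·0.15266) = 0.043197/0.16059 = 0.2690.

Posterior P(H) ≈ 0.269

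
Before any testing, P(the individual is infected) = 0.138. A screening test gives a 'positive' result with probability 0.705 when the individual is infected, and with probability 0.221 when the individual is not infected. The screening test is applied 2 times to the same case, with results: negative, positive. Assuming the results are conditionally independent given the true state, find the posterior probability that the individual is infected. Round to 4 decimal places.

With H the event that the individual is infected, the joint likelihood of the observed sequence is P(data|H) = 0.295·0.705 = 0.20797 and P(data|¬H) = 0.779·0.221 = 0.17216.
Bayes: P(H|data) = 0.138·0.20797 / (0.138·0.20797 + 0.862·0.17216) = 0.028701/0.17710 = 0.1621.

Posterior P(H) ≈ 0.1621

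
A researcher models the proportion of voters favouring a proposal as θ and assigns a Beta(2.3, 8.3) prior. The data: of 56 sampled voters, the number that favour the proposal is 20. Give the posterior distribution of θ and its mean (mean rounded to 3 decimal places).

Posterior: Beta(22.3, 44.3); mean ≈ 0.335

Observing 20 successes and 36 failures updates Beta(2.3, 8.3) by adding the success and failure counts to the two shape parameters: α = 2.3+20 = 22.3, β = 8.3+36 = 44.3.
Posterior mean = α/(α+β) = 22.3/66.6 = 0.335.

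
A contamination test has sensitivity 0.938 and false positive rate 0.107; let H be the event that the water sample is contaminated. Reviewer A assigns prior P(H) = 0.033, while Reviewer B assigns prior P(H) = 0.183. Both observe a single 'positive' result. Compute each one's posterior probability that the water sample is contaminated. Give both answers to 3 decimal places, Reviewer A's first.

Reviewer A: 0.230; Reviewer B: 0.663

The likelihood ratio for a 'positive' result is 0.938/0.107 = 8.7664.
Reviewer A: prior odds 0.033/0.967 = 0.034126; posterior odds 0.29916; posterior probability 0.230.
Reviewer B: prior odds 0.183/0.817 = 0.22399; posterior odds 1.9636; posterior probability 0.663.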